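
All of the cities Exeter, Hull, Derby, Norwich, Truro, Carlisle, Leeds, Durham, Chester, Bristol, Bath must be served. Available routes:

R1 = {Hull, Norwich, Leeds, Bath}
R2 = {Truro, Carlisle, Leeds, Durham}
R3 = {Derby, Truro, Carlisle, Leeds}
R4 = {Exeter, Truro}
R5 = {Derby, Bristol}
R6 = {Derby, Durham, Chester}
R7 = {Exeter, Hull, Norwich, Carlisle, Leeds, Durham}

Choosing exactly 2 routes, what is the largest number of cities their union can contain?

Choosing R3, R7 covers {Exeter, Hull, Derby, Norwich, Truro, Carlisle, Leeds, Durham} — 8 cities.
No choice of 2 routes does better; here Chester, Bristol, Bath are left uncovered.

8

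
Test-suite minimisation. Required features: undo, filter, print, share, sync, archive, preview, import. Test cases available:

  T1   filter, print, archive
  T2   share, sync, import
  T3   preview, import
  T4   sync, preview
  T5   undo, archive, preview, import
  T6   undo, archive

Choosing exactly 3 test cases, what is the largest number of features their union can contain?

8

Choosing T1, T2, T5 covers {undo, filter, print, share, sync, archive, preview, import} — 8 features.
That is all 8 features.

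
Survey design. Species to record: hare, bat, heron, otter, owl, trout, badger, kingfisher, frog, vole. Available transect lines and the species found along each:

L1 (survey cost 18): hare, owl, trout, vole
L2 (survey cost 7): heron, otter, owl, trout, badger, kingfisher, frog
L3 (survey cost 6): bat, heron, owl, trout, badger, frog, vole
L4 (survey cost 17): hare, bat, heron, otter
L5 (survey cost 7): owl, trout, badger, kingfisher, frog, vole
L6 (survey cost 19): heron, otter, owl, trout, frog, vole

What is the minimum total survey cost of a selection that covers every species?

24

L4, L5 cover every species at survey cost 17 + 7 = 24.
Any cover uses at least 2 transects; among all covering selections none totals below 24.
Greedy by coverage-per-survey cost would pick L3, L2, L4 for 30 — worse than the optimum 24.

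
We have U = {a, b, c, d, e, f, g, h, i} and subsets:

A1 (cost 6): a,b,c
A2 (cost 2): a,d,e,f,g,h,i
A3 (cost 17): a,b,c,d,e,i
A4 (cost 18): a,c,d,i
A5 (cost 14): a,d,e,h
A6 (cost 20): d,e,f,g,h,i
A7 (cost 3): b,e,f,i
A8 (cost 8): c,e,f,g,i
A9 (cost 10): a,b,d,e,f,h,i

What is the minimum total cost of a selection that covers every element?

8

A1, A2 cover every element at cost 6 + 2 = 8.
Any cover uses at least 2 sets; among all covering selections none totals below 8.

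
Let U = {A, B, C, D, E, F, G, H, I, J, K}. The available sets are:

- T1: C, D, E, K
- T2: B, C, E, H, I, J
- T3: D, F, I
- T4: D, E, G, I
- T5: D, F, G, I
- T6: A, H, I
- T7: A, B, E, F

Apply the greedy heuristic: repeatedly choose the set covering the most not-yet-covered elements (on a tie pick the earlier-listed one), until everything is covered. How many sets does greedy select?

Pick 1: T2 covers 6 new elements (B, C, E, H, I, J).
Pick 2: T5 covers 3 new elements (D, F, G).
Pick 3: T1 covers 1 new elements (K).
Pick 4: T6 covers 1 new elements (A).
Greedy uses 4 sets.

4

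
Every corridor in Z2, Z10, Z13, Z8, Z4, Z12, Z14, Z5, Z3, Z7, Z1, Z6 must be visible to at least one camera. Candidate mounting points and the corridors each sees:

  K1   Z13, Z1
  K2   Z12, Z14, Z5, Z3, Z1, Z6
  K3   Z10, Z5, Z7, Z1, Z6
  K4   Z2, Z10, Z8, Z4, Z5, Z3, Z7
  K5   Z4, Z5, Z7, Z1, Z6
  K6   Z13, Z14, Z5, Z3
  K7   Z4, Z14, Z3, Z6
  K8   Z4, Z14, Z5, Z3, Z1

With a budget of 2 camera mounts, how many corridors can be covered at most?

11

Choosing K2, K4 covers {Z2, Z10, Z8, Z4, Z12, Z14, Z5, Z3, Z7, Z1, Z6} — 11 corridors.
No choice of 2 camera mounts does better; here Z13 is left uncovered.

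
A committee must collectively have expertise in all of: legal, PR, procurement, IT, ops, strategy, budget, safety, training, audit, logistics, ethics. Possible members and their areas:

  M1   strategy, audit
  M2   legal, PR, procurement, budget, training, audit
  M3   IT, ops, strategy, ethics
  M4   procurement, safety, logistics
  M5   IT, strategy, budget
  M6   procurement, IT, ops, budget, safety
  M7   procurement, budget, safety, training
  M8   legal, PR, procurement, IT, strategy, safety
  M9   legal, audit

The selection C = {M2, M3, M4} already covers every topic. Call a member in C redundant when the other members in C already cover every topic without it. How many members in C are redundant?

Drop M2: legal, PR, budget, training, … uncovered — not redundant.
Drop M3: IT, ops, strategy, ethics uncovered — not redundant.
Drop M4: safety, logistics uncovered — not redundant.
None of the members in C is redundant.

0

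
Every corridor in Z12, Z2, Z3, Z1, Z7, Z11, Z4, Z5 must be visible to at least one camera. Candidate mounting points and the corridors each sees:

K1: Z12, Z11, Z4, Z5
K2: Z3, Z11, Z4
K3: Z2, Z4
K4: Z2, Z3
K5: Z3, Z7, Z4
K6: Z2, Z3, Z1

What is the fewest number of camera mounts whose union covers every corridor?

3

K1, K5, K6 together cover {Z12, Z2, Z3, Z1, Z7, Z11, Z4, Z5} — every corridor.
No 2 of the 6 camera mounts cover everything (all 15 pairs fall short), so 3 is minimum.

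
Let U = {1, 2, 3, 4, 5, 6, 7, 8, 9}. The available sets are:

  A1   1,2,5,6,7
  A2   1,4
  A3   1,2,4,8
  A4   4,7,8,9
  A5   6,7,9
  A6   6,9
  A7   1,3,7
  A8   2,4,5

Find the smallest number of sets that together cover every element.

3

A1, A4, A7 together cover {1, 2, 3, 4, 5, 6, 7, 8, 9} — every element.
No 2 of the 8 sets cover everything (all 28 pairs fall short), so 3 is minimum.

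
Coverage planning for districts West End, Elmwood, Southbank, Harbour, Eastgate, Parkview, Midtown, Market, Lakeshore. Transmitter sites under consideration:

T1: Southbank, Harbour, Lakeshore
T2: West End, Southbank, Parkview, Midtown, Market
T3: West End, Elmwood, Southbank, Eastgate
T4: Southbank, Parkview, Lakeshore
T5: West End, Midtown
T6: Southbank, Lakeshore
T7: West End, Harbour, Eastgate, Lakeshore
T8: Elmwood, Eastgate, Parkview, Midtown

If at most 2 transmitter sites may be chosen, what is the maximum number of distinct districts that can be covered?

Choosing T2, T7 covers {West End, Southbank, Harbour, Eastgate, Parkview, Midtown, Market, Lakeshore} — 8 districts.
No choice of 2 transmitter sites does better; here Elmwood is left uncovered.

8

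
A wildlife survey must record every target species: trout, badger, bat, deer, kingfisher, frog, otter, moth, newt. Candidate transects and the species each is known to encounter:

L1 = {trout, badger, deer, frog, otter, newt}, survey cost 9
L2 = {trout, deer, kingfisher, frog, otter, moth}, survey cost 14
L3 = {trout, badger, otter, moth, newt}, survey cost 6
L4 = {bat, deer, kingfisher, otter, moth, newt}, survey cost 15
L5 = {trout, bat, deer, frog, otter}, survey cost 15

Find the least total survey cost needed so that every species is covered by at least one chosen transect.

24

L1, L4 cover every species at survey cost 9 + 15 = 24.
Any cover uses at least 2 transects; among all covering selections none totals below 24.
Greedy by coverage-per-survey cost would pick L3, L1, L4 for 30 — worse than the optimum 24.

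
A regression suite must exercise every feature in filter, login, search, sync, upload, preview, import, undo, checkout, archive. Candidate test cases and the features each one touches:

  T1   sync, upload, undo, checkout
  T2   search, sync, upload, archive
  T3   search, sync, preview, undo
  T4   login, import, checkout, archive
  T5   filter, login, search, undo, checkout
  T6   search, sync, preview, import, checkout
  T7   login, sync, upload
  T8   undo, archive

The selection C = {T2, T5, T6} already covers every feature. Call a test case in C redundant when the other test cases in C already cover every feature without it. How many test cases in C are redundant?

Drop T2: upload, archive uncovered — not redundant.
Drop T5: filter, login, undo uncovered — not redundant.
Drop T6: preview, import uncovered — not redundant.
None of the test cases in C is redundant.

0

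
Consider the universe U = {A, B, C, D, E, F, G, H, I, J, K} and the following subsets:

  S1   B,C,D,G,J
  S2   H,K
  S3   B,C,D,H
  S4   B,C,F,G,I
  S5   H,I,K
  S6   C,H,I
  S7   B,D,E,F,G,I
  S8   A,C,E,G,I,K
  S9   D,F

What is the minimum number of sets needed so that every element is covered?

S1, S2, S4, S8 together cover {A, B, C, D, E, F, G, H, I, J, K} — every element.
No 3 of the 9 sets cover everything (all 84 triples fall short), so 4 is minimum.

4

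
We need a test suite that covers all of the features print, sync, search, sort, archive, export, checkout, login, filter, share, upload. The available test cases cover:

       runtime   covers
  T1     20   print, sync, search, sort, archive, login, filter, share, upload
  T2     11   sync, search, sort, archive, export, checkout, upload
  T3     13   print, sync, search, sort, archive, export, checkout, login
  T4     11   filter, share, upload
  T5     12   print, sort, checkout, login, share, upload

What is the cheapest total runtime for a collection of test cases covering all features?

24

T3, T4 cover every feature at runtime 13 + 11 = 24.
Any cover uses at least 2 test cases; among all covering selections none totals below 24.
Greedy by coverage-per-runtime would pick T2, T5, T4 for 34 — worse than the optimum 24.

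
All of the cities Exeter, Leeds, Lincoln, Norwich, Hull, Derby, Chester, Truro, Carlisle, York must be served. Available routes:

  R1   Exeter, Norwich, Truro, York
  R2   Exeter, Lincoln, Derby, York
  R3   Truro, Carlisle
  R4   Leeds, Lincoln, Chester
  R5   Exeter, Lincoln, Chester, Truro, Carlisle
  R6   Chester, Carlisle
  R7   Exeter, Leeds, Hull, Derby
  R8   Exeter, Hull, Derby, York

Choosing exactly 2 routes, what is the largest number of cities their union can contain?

Choosing R5, R7 covers {Exeter, Leeds, Lincoln, Hull, Derby, Chester, Truro, Carlisle} — 8 cities.
No choice of 2 routes does better; here Norwich, York are left uncovered.

8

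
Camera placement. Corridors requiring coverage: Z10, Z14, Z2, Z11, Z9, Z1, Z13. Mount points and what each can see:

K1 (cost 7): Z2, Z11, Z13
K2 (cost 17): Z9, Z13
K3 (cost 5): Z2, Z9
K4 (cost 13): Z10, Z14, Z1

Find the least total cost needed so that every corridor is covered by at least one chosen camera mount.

K1, K3, K4 cover every corridor at cost 7 + 5 + 13 = 25.
Any cover uses at least 3 camera mounts; among all covering selections none totals below 25.

25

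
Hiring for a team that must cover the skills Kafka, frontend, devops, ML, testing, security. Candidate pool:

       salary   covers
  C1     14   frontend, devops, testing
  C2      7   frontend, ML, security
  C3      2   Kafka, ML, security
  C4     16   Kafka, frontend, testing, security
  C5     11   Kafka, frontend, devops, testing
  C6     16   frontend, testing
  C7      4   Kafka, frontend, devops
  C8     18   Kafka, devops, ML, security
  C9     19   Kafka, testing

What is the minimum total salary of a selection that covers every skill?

13

C3, C5 cover every skill at salary 2 + 11 = 13.
Any cover uses at least 2 candidates; among all covering selections none totals below 13.
Greedy by coverage-per-salary would pick C3, C7, C5 for 17 — worse than the optimum 13.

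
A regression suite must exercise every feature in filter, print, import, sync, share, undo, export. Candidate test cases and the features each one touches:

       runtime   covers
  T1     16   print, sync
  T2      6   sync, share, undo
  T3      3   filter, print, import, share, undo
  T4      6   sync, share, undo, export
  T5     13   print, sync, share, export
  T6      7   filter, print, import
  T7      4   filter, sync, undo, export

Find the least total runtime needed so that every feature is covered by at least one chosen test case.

T3, T7 cover every feature at runtime 3 + 4 = 7.
Any cover uses at least 2 test cases; among all covering selections none totals below 7.

7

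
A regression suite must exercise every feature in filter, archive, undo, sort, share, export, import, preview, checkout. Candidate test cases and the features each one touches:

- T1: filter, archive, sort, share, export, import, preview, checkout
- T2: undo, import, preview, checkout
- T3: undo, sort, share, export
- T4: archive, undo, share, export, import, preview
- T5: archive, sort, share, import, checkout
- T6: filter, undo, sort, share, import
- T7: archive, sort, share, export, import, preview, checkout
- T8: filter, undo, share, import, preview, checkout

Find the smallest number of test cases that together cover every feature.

2

T1, T2 together cover {filter, archive, undo, sort, share, export, import, preview, checkout} — every feature.
No single test case contains all 9 features, so 2 is optimal.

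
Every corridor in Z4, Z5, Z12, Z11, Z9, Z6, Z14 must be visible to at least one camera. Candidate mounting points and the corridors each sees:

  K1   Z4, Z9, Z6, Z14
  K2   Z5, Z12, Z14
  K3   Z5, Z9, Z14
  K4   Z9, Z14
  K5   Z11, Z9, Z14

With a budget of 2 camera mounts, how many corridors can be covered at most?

6

Choosing K1, K2 covers {Z4, Z5, Z12, Z9, Z6, Z14} — 6 corridors.
No choice of 2 camera mounts does better; here Z11 is left uncovered.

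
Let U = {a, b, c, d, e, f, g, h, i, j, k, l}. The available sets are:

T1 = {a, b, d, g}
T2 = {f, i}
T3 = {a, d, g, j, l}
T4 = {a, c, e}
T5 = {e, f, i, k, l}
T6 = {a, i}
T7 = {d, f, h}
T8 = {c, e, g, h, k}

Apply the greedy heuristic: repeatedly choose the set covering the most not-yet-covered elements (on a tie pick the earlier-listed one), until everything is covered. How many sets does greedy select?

Pick 1: T3 covers 5 new elements (a, d, g, j, l).
Pick 2: T5 covers 4 new elements (e, f, i, k).
Pick 3: T8 covers 2 new elements (c, h).
Pick 4: T1 covers 1 new elements (b).
Greedy uses 4 sets.

4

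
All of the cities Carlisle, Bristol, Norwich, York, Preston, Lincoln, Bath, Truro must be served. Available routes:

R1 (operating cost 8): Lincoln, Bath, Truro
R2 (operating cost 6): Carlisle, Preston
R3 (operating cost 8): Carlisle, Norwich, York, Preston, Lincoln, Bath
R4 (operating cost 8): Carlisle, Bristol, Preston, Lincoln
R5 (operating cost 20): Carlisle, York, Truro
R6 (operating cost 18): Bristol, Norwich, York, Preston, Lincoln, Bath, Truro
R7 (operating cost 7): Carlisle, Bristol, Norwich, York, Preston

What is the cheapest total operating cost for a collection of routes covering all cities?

15

R1, R7 cover every city at operating cost 8 + 7 = 15.
Any cover uses at least 2 routes; among all covering selections none totals below 15.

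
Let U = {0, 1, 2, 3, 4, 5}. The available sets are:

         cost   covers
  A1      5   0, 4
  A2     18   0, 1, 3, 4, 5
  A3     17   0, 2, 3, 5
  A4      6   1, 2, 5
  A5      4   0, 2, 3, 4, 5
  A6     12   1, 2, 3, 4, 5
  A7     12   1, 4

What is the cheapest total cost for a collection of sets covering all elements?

10

A4, A5 cover every element at cost 6 + 4 = 10.
Any cover uses at least 2 sets; among all covering selections none totals below 10.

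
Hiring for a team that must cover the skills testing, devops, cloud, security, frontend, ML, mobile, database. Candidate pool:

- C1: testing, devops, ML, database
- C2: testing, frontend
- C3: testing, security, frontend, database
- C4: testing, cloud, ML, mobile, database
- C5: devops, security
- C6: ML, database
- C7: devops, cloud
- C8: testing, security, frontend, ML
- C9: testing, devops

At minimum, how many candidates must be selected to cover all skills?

C1, C3, C4 together cover {testing, devops, cloud, security, frontend, ML, mobile, database} — every skill.
No 2 of the 9 candidates cover everything (all 36 pairs fall short), so 3 is minimum.

3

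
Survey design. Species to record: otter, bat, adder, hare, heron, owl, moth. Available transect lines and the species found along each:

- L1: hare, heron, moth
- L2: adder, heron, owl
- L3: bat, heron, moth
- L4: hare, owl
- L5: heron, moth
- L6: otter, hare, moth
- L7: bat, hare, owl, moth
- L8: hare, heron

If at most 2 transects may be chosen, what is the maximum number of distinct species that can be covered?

Choosing L2, L6 covers {otter, adder, hare, heron, owl, moth} — 6 species.
No choice of 2 transects does better; here bat is left uncovered.

6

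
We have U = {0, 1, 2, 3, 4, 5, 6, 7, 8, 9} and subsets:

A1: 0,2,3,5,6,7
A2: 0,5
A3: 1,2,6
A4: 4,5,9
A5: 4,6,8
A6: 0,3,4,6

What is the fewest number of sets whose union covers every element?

A1, A3, A4, A5 together cover {0, 1, 2, 3, 4, 5, 6, 7, 8, 9} — every element.
No 3 of the 6 sets cover everything (all 20 triples fall short), so 4 is minimum.

4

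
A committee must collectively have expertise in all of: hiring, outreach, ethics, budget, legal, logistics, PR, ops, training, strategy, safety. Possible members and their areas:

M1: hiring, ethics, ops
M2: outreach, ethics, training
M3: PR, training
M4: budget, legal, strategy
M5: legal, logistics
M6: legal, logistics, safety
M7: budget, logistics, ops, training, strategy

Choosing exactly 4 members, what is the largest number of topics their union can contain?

10

Choosing M1, M2, M4, M6 covers {hiring, outreach, ethics, budget, legal, logistics, ops, training, strategy, safety} — 10 topics.
No choice of 4 members does better; here PR is left uncovered.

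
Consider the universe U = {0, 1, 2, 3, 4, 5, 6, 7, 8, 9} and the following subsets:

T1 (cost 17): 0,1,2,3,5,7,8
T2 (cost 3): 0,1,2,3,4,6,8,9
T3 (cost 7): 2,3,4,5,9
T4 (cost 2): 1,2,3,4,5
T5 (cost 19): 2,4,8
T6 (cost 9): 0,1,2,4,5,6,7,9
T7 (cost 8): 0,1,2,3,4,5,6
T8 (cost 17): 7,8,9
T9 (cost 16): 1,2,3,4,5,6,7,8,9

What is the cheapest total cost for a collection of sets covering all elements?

T2, T6 cover every element at cost 3 + 9 = 12.
Any cover uses at least 2 sets; among all covering selections none totals below 12.

12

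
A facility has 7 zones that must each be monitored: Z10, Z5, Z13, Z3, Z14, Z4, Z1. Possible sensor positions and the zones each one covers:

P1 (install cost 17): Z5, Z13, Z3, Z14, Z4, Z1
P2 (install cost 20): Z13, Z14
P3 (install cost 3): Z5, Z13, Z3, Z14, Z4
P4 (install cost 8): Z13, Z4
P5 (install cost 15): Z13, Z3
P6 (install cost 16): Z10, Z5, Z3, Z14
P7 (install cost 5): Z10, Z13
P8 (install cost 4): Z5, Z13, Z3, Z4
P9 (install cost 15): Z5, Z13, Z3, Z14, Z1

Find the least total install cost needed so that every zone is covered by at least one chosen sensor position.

22

P1, P7 cover every zone at install cost 17 + 5 = 22.
Any cover uses at least 2 sensor positions; among all covering selections none totals below 22.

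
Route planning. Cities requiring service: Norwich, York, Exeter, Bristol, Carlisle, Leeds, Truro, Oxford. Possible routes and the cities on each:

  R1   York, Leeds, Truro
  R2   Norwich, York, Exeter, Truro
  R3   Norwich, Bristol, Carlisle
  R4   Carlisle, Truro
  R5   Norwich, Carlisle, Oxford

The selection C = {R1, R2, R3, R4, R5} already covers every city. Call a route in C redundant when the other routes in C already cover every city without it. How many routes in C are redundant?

Drop R1: Leeds uncovered — not redundant.
Drop R2: Exeter uncovered — not redundant.
Drop R3: Bristol uncovered — not redundant.
Drop R4: the rest still cover every city — redundant.
Drop R5: Oxford uncovered — not redundant.
1 redundant: R4.

1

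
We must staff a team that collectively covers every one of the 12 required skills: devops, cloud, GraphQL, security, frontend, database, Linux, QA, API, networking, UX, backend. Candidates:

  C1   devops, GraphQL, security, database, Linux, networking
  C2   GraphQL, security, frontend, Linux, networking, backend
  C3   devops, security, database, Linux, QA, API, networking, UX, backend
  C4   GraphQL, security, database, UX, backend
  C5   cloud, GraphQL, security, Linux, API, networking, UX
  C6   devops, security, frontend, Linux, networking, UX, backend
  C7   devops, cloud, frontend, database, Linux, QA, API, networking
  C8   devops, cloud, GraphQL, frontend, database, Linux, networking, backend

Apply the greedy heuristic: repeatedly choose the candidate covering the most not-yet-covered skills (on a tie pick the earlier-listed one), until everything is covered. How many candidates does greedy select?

Pick 1: C3 covers 9 new skills (devops, security, database, Linux, QA, API, networking, UX, backend).
Pick 2: C8 covers 3 new skills (cloud, GraphQL, frontend).
Greedy uses 2 candidates.

2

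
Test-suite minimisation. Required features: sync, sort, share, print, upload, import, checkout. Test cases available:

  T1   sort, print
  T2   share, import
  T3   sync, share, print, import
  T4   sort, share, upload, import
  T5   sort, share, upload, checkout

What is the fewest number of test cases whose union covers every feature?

2

T3, T5 together cover {sync, sort, share, print, upload, import, checkout} — every feature.
No single test case contains all 7 features, so 2 is optimal.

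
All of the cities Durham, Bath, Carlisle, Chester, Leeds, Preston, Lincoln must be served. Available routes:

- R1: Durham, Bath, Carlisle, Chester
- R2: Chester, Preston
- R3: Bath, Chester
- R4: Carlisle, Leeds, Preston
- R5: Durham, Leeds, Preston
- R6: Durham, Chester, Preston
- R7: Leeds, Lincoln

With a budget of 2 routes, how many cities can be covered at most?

6

Choosing R1, R4 covers {Durham, Bath, Carlisle, Chester, Leeds, Preston} — 6 cities.
No choice of 2 routes does better; here Lincoln is left uncovered.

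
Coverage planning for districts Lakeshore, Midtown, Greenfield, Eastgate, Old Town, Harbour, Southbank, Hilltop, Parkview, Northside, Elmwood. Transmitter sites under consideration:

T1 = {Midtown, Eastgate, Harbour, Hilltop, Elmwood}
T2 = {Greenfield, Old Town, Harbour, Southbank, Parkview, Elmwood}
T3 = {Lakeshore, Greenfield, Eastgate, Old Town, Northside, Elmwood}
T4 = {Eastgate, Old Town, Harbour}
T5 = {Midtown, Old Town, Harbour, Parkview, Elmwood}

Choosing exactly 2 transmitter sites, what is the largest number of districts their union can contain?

9

Choosing T1, T2 covers {Midtown, Greenfield, Eastgate, Old Town, Harbour, Southbank, Hilltop, Parkview, Elmwood} — 9 districts.
No choice of 2 transmitter sites does better; here Lakeshore, Northside are left uncovered.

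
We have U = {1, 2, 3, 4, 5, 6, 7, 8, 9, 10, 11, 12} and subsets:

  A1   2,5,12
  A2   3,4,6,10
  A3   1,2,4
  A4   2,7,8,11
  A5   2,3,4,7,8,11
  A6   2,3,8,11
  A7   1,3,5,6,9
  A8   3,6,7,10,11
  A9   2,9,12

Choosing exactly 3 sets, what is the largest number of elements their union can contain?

11

Choosing A1, A5, A7 covers {1, 2, 3, 4, 5, 6, 7, 8, 9, 11, 12} — 11 elements.
No choice of 3 sets does better; here 10 is left uncovered.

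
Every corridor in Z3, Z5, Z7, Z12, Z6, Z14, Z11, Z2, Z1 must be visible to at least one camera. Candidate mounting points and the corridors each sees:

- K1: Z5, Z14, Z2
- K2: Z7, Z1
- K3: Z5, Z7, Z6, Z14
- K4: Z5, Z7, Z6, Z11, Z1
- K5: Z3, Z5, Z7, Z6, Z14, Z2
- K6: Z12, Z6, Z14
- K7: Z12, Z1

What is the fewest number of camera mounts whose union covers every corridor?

3

K4, K5, K6 together cover {Z3, Z5, Z7, Z12, Z6, Z14, Z11, Z2, Z1} — every corridor.
No 2 of the 7 camera mounts cover everything (all 21 pairs fall short), so 3 is minimum.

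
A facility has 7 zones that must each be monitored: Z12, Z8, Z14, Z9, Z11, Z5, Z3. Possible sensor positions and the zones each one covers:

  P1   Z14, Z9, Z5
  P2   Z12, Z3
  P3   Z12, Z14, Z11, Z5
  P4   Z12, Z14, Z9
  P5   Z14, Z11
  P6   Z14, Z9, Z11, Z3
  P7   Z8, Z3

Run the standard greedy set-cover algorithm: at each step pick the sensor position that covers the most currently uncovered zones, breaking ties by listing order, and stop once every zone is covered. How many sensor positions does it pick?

3

Pick 1: P3 covers 4 new zones (Z12, Z14, Z11, Z5).
Pick 2: P6 covers 2 new zones (Z9, Z3).
Pick 3: P7 covers 1 new zones (Z8).
Greedy uses 3 sensor positions.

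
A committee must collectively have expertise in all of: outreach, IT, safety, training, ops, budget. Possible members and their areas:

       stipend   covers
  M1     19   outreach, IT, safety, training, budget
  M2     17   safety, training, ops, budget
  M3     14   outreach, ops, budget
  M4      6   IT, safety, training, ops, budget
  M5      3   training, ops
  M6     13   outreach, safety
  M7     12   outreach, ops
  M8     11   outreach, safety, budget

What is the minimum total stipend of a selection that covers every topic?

M4, M8 cover every topic at stipend 6 + 11 = 17.
Any cover uses at least 2 members; among all covering selections none totals below 17.

17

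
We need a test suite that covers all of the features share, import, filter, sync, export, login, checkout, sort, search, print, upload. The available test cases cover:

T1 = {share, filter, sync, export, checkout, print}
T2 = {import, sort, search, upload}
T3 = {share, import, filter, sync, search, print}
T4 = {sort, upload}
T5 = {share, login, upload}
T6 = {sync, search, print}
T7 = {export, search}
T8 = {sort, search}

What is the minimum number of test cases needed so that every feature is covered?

3

T1, T2, T5 together cover {share, import, filter, sync, export, login, checkout, sort, search, print, upload} — every feature.
No 2 of the 8 test cases cover everything (all 28 pairs fall short), so 3 is minimum.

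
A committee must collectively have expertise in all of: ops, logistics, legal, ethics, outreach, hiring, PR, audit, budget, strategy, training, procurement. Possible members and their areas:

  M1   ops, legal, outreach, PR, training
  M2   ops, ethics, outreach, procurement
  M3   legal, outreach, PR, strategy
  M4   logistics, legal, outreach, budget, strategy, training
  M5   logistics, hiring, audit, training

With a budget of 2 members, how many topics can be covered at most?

Choosing M2, M4 covers {ops, logistics, legal, ethics, outreach, budget, strategy, training, procurement} — 9 topics.
No choice of 2 members does better; here hiring, PR, audit are left uncovered.

9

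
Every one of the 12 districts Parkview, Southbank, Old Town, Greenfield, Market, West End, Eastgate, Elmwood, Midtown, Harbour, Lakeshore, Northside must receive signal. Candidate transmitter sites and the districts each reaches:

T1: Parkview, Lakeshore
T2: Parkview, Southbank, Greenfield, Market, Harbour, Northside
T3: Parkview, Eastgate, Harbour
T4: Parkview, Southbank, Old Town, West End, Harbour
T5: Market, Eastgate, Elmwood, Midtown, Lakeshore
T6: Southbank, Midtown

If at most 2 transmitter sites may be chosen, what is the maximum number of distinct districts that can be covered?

10

Choosing T2, T5 covers {Parkview, Southbank, Greenfield, Market, Eastgate, Elmwood, Midtown, Harbour, Lakeshore, Northside} — 10 districts.
No choice of 2 transmitter sites does better; here Old Town, West End are left uncovered.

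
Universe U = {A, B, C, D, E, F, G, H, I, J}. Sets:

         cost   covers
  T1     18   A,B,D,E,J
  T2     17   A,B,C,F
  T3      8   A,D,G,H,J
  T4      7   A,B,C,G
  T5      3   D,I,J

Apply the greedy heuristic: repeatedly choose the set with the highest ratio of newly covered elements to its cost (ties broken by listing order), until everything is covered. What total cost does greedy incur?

53

Pick 1: T5 adds 3 new (D, I, J) at cost 3 (ratio 3/3).
Pick 2: T4 adds 4 new (A, B, C, G) at cost 7 (ratio 4/7).
Pick 3: T3 adds 1 new (H) at cost 8 (ratio 1/8).
Pick 4: T2 adds 1 new (F) at cost 17 (ratio 1/17).
Pick 5: T1 adds 1 new (E) at cost 18 (ratio 1/18).
Greedy total cost: 3 + 7 + 8 + 17 + 18 = 53. (The true optimum is 46, so greedy overshoots here.)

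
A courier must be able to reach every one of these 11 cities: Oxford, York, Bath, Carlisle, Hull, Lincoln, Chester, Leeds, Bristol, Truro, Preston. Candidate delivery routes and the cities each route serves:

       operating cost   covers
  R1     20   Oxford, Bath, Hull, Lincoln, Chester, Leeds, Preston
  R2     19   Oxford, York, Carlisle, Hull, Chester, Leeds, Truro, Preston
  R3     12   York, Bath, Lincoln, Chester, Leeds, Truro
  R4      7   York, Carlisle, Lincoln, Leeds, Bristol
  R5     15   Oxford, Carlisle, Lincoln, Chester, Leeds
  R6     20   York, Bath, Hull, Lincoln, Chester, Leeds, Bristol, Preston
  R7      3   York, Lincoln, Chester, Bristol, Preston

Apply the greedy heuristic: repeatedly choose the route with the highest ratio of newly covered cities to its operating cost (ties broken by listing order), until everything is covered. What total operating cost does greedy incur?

41

Pick 1: R7 adds 5 new (York, Lincoln, Chester, Bristol, Preston) at operating cost 3 (ratio 5/3).
Pick 2: R4 adds 2 new (Carlisle, Leeds) at operating cost 7 (ratio 2/7).
Pick 3: R3 adds 2 new (Bath, Truro) at operating cost 12 (ratio 2/12).
Pick 4: R2 adds 2 new (Oxford, Hull) at operating cost 19 (ratio 2/19).
Greedy total operating cost: 3 + 7 + 12 + 19 = 41. (The true optimum is 34, so greedy overshoots here.)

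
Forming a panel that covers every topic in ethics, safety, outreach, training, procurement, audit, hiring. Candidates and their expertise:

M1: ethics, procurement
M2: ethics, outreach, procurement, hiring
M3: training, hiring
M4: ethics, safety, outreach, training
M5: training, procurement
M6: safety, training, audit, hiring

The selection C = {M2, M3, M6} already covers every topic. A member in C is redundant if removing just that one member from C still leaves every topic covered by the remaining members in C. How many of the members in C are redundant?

Drop M2: ethics, outreach, procurement uncovered — not redundant.
Drop M3: the rest still cover every topic — redundant.
Drop M6: safety, audit uncovered — not redundant.
1 redundant: M3.

1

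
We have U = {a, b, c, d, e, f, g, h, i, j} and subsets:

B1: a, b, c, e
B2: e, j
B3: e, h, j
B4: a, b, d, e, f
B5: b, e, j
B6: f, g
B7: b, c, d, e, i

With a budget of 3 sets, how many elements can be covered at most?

Choosing B3, B4, B7 covers {a, b, c, d, e, f, h, i, j} — 9 elements.
No choice of 3 sets does better; here g is left uncovered.

9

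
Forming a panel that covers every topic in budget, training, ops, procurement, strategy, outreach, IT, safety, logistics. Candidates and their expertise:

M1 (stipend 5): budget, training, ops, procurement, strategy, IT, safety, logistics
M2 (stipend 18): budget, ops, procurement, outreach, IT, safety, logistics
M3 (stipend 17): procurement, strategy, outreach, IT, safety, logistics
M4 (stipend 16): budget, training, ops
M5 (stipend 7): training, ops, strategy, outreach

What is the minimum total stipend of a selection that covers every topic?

12

M1, M5 cover every topic at stipend 5 + 7 = 12.
Any cover uses at least 2 members; among all covering selections none totals below 12.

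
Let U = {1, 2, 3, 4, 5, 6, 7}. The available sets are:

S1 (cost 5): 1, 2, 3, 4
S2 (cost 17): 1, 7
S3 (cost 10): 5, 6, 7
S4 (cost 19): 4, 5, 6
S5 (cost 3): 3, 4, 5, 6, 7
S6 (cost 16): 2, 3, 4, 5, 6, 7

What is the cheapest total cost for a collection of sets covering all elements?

S1, S5 cover every element at cost 5 + 3 = 8.
Any cover uses at least 2 sets; among all covering selections none totals below 8.

8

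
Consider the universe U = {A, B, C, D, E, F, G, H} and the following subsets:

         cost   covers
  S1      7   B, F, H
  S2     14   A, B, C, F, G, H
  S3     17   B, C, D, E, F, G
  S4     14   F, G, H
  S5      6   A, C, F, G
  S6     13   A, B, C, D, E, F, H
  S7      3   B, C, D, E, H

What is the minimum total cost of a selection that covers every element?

9

S5, S7 cover every element at cost 6 + 3 = 9.
Any cover uses at least 2 sets; among all covering selections none totals below 9.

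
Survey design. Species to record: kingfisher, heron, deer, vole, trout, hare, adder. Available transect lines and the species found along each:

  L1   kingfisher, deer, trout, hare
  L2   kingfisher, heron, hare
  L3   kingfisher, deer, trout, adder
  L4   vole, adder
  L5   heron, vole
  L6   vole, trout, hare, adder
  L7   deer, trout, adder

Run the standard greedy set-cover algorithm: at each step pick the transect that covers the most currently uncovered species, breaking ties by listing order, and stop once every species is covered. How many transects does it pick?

3

Pick 1: L1 covers 4 new species (kingfisher, deer, trout, hare).
Pick 2: L4 covers 2 new species (vole, adder).
Pick 3: L2 covers 1 new species (heron).
Greedy uses 3 transects.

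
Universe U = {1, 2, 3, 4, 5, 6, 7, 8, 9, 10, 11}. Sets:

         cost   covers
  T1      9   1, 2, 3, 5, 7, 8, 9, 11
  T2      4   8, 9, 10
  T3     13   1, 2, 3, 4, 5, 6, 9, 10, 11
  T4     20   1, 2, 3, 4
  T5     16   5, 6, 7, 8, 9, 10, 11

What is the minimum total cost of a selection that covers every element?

T1, T3 cover every element at cost 9 + 13 = 22.
Any cover uses at least 2 sets; among all covering selections none totals below 22.
Greedy by coverage-per-cost would pick T1, T2, T3 for 26 — worse than the optimum 22.

22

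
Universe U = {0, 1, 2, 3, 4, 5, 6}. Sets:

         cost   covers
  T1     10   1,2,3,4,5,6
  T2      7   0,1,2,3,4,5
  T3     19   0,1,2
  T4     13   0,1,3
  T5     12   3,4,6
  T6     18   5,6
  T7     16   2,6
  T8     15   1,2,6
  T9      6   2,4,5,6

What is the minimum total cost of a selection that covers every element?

T2, T9 cover every element at cost 7 + 6 = 13.
Any cover uses at least 2 sets; among all covering selections none totals below 13.

13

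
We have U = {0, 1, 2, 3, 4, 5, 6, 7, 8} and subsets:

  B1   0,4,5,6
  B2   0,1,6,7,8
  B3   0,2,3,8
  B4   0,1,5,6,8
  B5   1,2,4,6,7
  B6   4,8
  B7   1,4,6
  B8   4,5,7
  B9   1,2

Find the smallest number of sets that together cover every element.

3

B1, B2, B3 together cover {0, 1, 2, 3, 4, 5, 6, 7, 8} — every element.
No 2 of the 9 sets cover everything (all 36 pairs fall short), so 3 is minimum.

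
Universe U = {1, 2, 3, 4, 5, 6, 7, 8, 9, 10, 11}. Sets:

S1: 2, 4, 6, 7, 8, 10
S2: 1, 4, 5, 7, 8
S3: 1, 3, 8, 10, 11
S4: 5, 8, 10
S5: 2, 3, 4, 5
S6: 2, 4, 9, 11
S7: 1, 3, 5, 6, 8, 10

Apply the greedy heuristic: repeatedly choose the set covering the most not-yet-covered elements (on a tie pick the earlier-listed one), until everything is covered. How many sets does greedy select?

4

Pick 1: S1 covers 6 new elements (2, 4, 6, 7, 8, 10).
Pick 2: S3 covers 3 new elements (1, 3, 11).
Pick 3: S2 covers 1 new elements (5).
Pick 4: S6 covers 1 new elements (9).
Greedy uses 4 sets. (The true minimum is 3.)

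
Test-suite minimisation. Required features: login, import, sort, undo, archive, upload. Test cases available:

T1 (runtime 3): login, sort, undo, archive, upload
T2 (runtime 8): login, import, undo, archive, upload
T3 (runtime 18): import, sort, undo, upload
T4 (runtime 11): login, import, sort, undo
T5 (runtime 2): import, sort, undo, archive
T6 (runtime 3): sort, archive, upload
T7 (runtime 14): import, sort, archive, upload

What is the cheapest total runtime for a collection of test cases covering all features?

T1, T5 cover every feature at runtime 3 + 2 = 5.
Any cover uses at least 2 test cases; among all covering selections none totals below 5.

5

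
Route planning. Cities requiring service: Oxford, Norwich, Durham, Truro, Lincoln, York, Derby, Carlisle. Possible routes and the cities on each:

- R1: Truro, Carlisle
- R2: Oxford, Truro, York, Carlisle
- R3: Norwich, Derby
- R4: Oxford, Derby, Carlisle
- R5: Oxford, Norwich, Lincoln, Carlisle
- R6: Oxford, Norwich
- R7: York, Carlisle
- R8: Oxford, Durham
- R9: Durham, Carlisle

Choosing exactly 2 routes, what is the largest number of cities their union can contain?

6

Choosing R2, R3 covers {Oxford, Norwich, Truro, York, Derby, Carlisle} — 6 cities.
No choice of 2 routes does better; here Durham, Lincoln are left uncovered.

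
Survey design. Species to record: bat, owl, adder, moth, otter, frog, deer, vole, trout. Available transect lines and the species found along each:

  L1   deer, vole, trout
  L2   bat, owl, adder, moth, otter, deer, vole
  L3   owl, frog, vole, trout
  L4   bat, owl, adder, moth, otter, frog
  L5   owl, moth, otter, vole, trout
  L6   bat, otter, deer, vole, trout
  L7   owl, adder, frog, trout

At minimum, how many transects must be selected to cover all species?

2

L1, L4 together cover {bat, owl, adder, moth, otter, frog, deer, vole, trout} — every species.
No single transect contains all 9 species, so 2 is optimal.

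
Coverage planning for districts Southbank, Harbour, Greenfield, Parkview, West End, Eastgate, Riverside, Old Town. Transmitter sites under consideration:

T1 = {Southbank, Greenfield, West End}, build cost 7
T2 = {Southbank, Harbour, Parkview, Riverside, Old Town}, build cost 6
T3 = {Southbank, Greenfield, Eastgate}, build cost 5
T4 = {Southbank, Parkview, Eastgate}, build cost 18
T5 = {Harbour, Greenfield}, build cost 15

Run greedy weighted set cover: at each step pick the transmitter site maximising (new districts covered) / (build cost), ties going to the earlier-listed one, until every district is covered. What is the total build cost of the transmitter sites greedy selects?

18

Pick 1: T2 adds 5 new (Southbank, Harbour, Parkview, Riverside, Old Town) at build cost 6 (ratio 5/6).
Pick 2: T3 adds 2 new (Greenfield, Eastgate) at build cost 5 (ratio 2/5).
Pick 3: T1 adds 1 new (West End) at build cost 7 (ratio 1/7).
Greedy total build cost: 6 + 5 + 7 = 18.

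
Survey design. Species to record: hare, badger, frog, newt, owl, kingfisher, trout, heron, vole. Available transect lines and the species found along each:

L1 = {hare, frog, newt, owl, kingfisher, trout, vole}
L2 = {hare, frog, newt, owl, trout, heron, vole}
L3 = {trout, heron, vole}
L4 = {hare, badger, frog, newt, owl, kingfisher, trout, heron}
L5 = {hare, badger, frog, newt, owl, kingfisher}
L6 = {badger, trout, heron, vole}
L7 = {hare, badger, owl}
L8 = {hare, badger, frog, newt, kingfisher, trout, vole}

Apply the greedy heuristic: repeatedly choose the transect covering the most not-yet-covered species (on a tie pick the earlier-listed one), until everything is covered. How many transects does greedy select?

2

Pick 1: L4 covers 8 new species (hare, badger, frog, newt, owl, kingfisher, trout, heron).
Pick 2: L1 covers 1 new species (vole).
Greedy uses 2 transects.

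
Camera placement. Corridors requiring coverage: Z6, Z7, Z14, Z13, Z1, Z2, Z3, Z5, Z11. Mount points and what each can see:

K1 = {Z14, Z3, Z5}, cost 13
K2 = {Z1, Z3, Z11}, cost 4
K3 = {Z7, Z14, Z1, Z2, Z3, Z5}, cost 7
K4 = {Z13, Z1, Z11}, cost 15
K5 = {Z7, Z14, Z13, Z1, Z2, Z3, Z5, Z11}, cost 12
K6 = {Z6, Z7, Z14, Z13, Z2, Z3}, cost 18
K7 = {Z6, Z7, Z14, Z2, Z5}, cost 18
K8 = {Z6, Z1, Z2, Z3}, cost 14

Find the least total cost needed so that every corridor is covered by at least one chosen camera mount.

K5, K8 cover every corridor at cost 12 + 14 = 26.
Any cover uses at least 2 camera mounts; among all covering selections none totals below 26.
Greedy by coverage-per-cost would pick K3, K2, K6 for 29 — worse than the optimum 26.

26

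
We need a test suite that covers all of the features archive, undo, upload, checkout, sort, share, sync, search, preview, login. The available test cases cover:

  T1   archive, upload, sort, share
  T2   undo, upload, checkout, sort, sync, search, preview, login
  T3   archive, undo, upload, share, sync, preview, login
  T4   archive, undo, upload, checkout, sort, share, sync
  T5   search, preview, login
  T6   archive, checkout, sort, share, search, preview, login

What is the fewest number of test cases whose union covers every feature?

2

T1, T2 together cover {archive, undo, upload, checkout, sort, share, sync, search, preview, login} — every feature.
No single test case contains all 10 features, so 2 is optimal.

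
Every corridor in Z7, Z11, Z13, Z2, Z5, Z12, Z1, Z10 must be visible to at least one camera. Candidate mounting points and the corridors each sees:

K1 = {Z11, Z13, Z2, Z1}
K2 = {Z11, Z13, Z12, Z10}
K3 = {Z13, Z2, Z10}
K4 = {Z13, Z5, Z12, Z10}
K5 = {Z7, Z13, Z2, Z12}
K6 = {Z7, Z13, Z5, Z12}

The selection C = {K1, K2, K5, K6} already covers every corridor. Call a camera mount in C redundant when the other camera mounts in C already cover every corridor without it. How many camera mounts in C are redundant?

1

Drop K1: Z1 uncovered — not redundant.
Drop K2: Z10 uncovered — not redundant.
Drop K5: the rest still cover every corridor — redundant.
Drop K6: Z5 uncovered — not redundant.
1 redundant: K5.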